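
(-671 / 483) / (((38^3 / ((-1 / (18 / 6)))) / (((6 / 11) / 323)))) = 61 / 4280262924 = 0.00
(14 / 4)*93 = 651 / 2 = 325.50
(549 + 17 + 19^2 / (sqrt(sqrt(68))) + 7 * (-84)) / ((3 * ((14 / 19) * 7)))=-209 / 147 + 6859 * 17^(3 / 4) * sqrt(2) / 9996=6.70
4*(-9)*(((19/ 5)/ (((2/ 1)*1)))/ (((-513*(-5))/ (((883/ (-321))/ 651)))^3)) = 1376930774/ 4502918278430052101735625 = 0.00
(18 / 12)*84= 126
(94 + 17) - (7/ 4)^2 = 1727/ 16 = 107.94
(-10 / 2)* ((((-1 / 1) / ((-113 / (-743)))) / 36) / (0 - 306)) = -3715 / 1244808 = -0.00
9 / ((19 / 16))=144 / 19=7.58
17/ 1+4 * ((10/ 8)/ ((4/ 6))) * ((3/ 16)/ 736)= 400429/ 23552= 17.00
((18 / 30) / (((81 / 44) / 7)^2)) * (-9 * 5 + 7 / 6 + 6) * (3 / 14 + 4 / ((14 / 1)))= -5383532 / 32805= -164.11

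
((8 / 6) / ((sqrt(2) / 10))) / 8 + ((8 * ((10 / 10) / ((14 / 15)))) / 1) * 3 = 5 * sqrt(2) / 6 + 180 / 7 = 26.89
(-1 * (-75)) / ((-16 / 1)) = -75 / 16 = -4.69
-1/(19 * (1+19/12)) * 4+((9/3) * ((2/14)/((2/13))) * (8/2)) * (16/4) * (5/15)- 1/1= 56797/4123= 13.78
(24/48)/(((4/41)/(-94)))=-1927/4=-481.75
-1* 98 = -98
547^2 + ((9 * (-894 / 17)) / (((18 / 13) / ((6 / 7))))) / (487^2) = 8444608784333 / 28223111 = 299209.00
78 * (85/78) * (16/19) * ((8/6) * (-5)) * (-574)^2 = -157223635.09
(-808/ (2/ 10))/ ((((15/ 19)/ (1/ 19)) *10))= -404/ 15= -26.93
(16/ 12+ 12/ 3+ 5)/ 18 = 31/ 54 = 0.57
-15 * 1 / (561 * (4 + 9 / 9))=-1 / 187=-0.01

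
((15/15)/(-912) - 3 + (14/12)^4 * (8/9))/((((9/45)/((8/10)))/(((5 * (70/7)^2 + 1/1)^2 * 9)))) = -8370576571/684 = -12237685.05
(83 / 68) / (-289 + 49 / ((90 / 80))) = -747 / 150212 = -0.00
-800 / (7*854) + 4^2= 47424 / 2989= 15.87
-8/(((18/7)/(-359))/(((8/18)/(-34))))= -20104/1377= -14.60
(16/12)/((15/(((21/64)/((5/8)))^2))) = 0.02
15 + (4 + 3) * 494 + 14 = 3487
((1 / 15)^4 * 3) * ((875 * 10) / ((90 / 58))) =406 / 1215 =0.33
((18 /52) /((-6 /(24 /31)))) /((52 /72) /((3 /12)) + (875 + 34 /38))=-1539 /30279808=-0.00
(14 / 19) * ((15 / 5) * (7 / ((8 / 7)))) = 13.54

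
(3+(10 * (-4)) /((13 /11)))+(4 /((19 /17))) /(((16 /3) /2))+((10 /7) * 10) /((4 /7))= -2225 /494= -4.50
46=46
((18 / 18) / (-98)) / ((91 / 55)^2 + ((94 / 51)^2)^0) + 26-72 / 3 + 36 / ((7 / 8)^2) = 54310999 / 1107988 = 49.02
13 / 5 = 2.60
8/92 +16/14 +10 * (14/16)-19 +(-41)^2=1076755/644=1671.98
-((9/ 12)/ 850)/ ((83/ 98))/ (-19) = 147/ 2680900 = 0.00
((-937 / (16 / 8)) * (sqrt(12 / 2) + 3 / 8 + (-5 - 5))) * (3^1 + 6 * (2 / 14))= 278289 / 16 - 25299 * sqrt(6) / 14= 12966.66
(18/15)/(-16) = -3/40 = -0.08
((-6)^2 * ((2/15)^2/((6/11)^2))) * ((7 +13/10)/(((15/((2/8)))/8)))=40172/16875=2.38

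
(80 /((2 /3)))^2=14400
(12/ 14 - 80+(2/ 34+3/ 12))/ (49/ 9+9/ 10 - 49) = 1.85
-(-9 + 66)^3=-185193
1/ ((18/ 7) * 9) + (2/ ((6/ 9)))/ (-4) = -229/ 324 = -0.71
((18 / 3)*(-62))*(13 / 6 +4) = -2294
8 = 8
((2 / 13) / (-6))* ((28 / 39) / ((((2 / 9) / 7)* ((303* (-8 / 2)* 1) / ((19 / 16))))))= 0.00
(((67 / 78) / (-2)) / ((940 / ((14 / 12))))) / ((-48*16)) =469 / 675717120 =0.00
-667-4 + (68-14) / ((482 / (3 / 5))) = -808474 / 1205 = -670.93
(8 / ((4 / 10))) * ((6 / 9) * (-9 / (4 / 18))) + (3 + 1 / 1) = -536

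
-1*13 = -13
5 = 5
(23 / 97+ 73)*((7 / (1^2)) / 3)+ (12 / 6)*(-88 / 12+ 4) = 47788 / 291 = 164.22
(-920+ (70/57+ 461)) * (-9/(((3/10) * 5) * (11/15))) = 782790/209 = 3745.41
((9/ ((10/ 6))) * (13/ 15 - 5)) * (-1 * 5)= 558/ 5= 111.60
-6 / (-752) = 3 / 376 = 0.01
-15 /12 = -5 /4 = -1.25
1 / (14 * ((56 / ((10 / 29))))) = 5 / 11368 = 0.00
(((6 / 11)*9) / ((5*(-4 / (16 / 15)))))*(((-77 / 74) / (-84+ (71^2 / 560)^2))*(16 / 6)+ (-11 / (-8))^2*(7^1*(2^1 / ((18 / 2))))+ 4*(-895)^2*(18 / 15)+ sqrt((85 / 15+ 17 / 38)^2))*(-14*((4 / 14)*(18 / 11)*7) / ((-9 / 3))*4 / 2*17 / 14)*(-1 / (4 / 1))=36950898663443602317 / 3958487514850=9334600.28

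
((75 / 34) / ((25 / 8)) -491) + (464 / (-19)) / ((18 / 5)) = -1445005 / 2907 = -497.08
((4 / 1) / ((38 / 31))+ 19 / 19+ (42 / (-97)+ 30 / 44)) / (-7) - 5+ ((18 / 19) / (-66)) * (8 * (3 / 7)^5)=-3847660661 / 681456622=-5.65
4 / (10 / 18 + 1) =18 / 7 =2.57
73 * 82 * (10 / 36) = 14965 / 9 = 1662.78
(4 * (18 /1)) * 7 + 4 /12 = 1513 /3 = 504.33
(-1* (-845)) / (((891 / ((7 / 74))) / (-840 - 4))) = -2496130 / 32967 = -75.72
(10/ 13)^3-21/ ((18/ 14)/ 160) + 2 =-17208298/ 6591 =-2610.88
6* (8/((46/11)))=11.48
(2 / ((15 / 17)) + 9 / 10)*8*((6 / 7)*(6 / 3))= 304 / 7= 43.43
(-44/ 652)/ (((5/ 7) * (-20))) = 77/ 16300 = 0.00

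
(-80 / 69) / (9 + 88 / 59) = -4720 / 42711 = -0.11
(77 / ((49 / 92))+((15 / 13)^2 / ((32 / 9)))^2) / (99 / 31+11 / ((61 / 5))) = 56023004158213 / 1585392320512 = 35.34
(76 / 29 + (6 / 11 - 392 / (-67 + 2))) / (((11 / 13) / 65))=2479074 / 3509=706.49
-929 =-929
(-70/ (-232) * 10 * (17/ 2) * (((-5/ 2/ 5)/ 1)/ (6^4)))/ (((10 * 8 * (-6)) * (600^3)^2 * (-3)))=-119/ 808021603123200000000000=-0.00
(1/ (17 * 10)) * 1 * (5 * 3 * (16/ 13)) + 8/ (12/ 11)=4934/ 663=7.44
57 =57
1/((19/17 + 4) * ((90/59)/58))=1003/135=7.43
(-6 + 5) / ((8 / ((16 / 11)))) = -0.18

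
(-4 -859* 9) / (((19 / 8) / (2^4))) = -990080 / 19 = -52109.47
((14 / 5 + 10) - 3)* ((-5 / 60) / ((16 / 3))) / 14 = -7 / 640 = -0.01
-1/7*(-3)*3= 9/7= 1.29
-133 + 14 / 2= -126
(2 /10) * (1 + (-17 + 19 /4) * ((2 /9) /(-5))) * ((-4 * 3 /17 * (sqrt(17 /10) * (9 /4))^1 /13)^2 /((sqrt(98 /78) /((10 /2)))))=11259 * sqrt(39) /2011100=0.03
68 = 68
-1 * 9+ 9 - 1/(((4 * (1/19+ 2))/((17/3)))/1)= -323/468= -0.69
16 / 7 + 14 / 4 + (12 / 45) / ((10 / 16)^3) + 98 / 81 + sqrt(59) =sqrt(59) + 5732269 / 708750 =15.77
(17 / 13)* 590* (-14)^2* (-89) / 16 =-21870415 / 26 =-841169.81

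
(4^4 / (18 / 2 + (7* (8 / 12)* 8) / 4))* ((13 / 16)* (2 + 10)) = 7488 / 55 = 136.15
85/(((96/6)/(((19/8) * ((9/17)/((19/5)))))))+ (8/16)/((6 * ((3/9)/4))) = 2.76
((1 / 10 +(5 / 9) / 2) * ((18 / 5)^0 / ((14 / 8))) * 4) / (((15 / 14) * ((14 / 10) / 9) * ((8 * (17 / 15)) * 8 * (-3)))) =-0.02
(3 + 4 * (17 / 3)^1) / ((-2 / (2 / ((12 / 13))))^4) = 2199197 / 62208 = 35.35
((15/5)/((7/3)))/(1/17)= 153/7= 21.86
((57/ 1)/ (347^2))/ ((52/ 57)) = 3249/ 6261268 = 0.00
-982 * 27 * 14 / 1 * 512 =-190052352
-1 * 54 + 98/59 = -3088/59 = -52.34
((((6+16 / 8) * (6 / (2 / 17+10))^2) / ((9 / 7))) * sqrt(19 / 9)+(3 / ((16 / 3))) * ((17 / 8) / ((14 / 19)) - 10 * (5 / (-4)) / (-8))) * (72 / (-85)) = -5712 * sqrt(19) / 9245 - 2997 / 4760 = -3.32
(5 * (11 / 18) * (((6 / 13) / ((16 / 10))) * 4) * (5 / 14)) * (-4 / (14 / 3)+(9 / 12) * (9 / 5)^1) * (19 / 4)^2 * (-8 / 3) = -2283325 / 61152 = -37.34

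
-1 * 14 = -14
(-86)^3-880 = -636936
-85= -85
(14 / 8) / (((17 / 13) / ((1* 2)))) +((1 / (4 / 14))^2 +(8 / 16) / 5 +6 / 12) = 5279 / 340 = 15.53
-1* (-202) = 202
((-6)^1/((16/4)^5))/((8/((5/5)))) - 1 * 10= -40963/4096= -10.00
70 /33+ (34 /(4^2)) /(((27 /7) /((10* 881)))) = 5768665 /1188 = 4855.78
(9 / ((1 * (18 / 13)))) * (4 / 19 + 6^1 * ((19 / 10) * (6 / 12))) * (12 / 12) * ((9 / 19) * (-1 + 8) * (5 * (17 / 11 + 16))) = 177509241 / 15884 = 11175.35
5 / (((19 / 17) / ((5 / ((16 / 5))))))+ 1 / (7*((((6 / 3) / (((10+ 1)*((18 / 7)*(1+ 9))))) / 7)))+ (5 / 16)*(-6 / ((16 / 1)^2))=40424885 / 272384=148.41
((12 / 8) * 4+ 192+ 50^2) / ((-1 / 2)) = -5396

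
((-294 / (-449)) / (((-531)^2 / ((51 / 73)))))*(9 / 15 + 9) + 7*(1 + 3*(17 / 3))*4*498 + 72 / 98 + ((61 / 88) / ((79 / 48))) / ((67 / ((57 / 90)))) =1225508421525975235673 / 4882644923987985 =250992.74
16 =16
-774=-774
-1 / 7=-0.14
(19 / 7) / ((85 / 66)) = 1254 / 595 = 2.11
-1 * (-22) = 22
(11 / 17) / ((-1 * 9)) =-11 / 153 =-0.07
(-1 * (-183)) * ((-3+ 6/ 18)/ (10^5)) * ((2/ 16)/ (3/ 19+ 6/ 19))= -1159/ 900000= -0.00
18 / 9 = 2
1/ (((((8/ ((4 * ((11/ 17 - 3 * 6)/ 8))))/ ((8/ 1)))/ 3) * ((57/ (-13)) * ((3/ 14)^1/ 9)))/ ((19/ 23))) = 80535/ 391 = 205.97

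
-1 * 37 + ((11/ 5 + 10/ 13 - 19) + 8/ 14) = -23869/ 455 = -52.46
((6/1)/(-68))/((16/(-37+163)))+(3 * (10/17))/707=-133143/192304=-0.69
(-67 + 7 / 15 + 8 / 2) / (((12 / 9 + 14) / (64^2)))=-1921024 / 115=-16704.56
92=92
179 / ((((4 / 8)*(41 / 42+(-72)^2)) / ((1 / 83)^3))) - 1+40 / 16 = 373552479681 / 249034966406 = 1.50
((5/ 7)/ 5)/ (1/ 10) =10/ 7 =1.43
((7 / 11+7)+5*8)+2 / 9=4738 / 99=47.86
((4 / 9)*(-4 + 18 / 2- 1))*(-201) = -1072 / 3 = -357.33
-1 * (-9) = 9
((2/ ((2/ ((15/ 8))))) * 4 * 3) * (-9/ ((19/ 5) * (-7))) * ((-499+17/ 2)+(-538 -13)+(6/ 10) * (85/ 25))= -4209813/ 532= -7913.18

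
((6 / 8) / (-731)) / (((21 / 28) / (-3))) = 3 / 731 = 0.00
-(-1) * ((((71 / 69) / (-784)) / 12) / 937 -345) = -209848121351 / 608255424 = -345.00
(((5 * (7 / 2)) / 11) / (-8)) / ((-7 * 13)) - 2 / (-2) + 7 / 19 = 1.37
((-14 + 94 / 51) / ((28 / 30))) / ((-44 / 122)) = 47275 / 1309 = 36.12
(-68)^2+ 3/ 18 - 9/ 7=194161/ 42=4622.88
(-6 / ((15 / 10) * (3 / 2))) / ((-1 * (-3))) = -0.89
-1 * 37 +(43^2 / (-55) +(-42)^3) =-4078724 / 55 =-74158.62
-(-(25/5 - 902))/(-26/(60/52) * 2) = 1035/52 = 19.90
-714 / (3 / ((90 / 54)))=-1190 / 3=-396.67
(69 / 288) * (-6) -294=-4727 / 16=-295.44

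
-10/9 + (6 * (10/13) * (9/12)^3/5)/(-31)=-65209/58032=-1.12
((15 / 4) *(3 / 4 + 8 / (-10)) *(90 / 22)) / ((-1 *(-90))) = -3 / 352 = -0.01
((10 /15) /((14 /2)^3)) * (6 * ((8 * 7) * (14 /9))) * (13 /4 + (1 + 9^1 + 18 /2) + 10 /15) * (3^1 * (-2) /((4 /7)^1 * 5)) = -440 /9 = -48.89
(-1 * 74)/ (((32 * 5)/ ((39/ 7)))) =-1443/ 560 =-2.58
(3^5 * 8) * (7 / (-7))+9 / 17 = -33039 / 17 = -1943.47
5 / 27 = 0.19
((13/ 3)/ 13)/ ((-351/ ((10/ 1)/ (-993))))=10/ 1045629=0.00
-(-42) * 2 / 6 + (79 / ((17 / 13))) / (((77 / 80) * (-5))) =1894 / 1309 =1.45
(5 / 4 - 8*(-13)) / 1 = 421 / 4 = 105.25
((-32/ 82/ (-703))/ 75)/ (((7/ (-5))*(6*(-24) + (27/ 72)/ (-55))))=1408/ 38352546729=0.00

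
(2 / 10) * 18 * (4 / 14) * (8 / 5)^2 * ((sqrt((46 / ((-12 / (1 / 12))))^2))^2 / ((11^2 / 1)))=2116 / 952875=0.00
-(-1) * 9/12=3/4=0.75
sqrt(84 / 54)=sqrt(14) / 3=1.25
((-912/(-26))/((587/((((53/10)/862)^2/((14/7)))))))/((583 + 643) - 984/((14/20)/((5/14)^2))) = 54918759/50892316232843800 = 0.00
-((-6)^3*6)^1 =1296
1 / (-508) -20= -10161 / 508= -20.00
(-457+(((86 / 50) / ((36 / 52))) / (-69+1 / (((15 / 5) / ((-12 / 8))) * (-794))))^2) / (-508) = 277760992118973761 / 308759265424417500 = 0.90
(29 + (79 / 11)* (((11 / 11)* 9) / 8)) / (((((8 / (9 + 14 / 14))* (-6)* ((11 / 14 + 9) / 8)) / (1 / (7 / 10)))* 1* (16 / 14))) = -571025 / 72336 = -7.89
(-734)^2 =538756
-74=-74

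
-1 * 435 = -435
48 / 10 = 24 / 5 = 4.80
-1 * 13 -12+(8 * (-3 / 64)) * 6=-109 / 4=-27.25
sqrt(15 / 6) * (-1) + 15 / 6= 5 / 2 - sqrt(10) / 2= 0.92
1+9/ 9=2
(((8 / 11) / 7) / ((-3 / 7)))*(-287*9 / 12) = 52.18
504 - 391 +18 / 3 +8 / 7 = 120.14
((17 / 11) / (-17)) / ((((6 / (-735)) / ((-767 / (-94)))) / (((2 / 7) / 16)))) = 26845 / 16544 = 1.62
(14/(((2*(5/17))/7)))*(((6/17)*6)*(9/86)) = 7938/215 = 36.92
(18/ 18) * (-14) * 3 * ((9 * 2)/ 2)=-378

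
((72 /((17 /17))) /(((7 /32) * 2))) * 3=3456 /7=493.71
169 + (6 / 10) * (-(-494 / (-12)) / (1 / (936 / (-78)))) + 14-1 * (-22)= 2507 / 5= 501.40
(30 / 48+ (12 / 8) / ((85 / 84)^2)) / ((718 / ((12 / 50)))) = 362391 / 518755000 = 0.00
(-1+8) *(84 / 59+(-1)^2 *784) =324380 / 59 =5497.97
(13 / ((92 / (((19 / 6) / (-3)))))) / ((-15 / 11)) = 2717 / 24840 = 0.11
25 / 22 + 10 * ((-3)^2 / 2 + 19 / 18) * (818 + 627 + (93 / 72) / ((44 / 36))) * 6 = 31813325 / 66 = 482020.08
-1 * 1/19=-1/19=-0.05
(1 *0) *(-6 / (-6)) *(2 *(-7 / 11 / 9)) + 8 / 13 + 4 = 60 / 13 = 4.62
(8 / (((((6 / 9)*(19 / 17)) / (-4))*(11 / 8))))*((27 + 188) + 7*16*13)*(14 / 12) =-12726336 / 209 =-60891.56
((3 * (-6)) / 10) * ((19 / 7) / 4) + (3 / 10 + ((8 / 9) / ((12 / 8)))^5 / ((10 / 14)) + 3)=4381052833 / 2008846980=2.18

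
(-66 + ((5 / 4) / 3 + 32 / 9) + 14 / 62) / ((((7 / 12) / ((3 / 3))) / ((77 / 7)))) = -108383 / 93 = -1165.41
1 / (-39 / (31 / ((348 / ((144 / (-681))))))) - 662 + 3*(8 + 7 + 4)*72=3442.00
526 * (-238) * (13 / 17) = -95732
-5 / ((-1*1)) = 5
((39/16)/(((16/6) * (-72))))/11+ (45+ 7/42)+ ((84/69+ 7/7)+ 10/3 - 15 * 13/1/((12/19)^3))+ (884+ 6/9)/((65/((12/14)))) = -754975500901/1060899840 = -711.64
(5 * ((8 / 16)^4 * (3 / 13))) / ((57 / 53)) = 265 / 3952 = 0.07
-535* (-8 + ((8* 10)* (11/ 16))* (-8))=239680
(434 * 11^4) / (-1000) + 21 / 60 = -1588461 / 250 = -6353.84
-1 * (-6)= 6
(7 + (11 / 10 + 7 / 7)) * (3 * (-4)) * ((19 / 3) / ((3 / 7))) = -24206 / 15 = -1613.73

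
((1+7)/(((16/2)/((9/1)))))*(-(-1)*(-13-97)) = -990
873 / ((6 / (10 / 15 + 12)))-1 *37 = 1806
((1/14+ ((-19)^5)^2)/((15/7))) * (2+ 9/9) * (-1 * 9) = -154502869696587/2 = -77251434848293.50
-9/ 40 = -0.22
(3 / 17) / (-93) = -1 / 527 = -0.00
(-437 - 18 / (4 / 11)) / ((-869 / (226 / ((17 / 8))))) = 879592 / 14773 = 59.54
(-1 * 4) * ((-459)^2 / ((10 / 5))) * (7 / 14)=-210681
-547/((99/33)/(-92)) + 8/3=50332/3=16777.33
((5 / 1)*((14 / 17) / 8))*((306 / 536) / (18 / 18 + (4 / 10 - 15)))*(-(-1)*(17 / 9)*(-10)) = 875 / 2144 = 0.41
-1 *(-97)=97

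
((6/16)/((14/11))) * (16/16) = 33/112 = 0.29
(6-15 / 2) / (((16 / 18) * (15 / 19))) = -171 / 80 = -2.14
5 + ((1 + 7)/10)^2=141/25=5.64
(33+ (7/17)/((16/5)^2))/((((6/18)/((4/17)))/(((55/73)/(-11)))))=-2156865/1350208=-1.60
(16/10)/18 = 4/45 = 0.09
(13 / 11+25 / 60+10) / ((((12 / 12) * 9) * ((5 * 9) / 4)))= 1531 / 13365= 0.11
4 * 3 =12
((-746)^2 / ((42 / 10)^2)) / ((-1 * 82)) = -6956450 / 18081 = -384.74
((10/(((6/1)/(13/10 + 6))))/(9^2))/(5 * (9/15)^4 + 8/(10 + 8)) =9125/66366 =0.14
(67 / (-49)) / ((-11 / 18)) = 1206 / 539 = 2.24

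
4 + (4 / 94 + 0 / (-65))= 4.04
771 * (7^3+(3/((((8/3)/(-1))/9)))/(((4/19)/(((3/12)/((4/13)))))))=119974539/512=234325.27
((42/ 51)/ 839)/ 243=14/ 3465909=0.00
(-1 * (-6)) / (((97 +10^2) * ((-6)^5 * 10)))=-1 / 2553120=-0.00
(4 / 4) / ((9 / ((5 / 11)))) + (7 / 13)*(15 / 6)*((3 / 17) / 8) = 28075 / 350064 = 0.08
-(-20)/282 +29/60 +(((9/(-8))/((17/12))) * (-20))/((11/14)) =3650627/175780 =20.77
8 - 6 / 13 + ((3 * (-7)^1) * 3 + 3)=-682 / 13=-52.46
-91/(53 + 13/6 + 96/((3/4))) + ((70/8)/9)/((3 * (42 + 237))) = -2344801/4730724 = -0.50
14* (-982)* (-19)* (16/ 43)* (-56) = -234045952/ 43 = -5442929.12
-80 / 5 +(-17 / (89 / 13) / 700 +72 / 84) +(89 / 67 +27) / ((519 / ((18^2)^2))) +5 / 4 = 294829155351 / 51579950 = 5715.96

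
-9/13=-0.69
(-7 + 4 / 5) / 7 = -31 / 35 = -0.89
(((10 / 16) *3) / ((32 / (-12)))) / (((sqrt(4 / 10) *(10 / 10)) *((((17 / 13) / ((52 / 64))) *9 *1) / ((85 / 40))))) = -845 *sqrt(10) / 16384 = -0.16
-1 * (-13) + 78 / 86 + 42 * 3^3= 49360 / 43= 1147.91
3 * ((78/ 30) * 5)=39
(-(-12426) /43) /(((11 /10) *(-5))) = -52.54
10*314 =3140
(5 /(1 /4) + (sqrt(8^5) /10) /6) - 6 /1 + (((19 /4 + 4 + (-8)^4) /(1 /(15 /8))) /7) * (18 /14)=32 * sqrt(2) /15 + 2238517 /1568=1430.64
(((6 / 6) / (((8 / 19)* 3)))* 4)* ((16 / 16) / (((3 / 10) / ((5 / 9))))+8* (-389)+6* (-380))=-1382573 / 81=-17068.80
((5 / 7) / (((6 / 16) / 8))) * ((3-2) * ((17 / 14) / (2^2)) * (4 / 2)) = 1360 / 147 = 9.25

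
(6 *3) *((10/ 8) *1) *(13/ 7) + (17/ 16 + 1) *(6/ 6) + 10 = 6031/ 112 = 53.85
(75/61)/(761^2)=75/35326381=0.00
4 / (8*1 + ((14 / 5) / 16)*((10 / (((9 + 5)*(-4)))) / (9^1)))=0.50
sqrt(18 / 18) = 1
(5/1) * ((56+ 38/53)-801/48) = 169725/848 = 200.15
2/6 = 1/3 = 0.33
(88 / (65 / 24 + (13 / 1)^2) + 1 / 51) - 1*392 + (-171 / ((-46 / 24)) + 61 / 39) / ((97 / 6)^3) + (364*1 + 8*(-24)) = -968153701530629 / 4411800132909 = -219.45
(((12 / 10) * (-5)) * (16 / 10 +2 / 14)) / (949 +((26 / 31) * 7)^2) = -351726 / 33078955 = -0.01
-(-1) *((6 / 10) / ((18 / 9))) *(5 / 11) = 0.14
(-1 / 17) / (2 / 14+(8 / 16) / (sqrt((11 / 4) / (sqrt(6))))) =-2401 *sqrt(11) *6^(3 / 4) / 242845 - 539 *sqrt(11) *6^(1 / 4) / 242845+847 / 242845+3773 *sqrt(6) / 242845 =-0.10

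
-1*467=-467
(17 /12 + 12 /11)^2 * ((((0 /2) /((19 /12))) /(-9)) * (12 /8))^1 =0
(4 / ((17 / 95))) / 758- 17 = -109341 / 6443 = -16.97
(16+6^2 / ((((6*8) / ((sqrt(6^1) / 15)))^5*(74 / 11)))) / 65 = 11*sqrt(6) / 718129152000000+16 / 65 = 0.25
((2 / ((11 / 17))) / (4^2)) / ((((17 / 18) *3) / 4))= 3 / 11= 0.27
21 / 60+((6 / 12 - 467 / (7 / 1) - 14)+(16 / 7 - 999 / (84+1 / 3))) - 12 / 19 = -60605887 / 672980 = -90.06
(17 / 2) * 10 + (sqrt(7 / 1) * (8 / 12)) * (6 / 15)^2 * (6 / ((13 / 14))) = 224 * sqrt(7) / 325 + 85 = 86.82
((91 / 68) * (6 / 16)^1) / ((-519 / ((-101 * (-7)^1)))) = -64337 / 94112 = -0.68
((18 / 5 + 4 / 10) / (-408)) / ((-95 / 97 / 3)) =97 / 3230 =0.03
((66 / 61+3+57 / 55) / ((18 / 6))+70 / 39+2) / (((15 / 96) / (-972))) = -7462637568 / 218075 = -34220.51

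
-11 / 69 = -0.16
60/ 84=5/ 7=0.71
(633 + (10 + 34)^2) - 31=2538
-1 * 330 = -330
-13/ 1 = -13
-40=-40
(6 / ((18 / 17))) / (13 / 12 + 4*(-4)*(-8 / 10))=20 / 49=0.41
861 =861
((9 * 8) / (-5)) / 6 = -2.40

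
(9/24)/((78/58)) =29/104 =0.28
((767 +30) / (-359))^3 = -506261573 / 46268279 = -10.94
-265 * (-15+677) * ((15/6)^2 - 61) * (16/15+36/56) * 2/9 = 459749401/126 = 3648804.77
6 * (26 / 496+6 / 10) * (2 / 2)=3.91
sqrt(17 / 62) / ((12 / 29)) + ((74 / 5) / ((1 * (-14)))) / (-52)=1.29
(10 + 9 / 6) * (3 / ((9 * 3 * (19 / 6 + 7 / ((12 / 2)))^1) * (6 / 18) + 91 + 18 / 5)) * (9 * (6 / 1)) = 9315 / 668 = 13.94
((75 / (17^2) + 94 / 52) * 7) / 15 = 108731 / 112710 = 0.96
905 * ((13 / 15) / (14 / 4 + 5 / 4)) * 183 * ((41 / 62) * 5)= 58848530 / 589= 99912.61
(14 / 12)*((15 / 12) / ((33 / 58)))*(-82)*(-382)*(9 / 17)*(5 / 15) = 7948465 / 561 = 14168.39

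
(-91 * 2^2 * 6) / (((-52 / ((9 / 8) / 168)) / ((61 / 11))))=549 / 352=1.56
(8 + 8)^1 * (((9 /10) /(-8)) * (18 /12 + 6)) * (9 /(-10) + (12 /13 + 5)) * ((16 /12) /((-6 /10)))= 1959 /13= 150.69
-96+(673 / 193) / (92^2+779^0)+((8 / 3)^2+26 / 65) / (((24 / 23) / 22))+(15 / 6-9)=492806476 / 8822223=55.86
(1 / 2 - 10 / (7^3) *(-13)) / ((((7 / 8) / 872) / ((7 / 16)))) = 131454 / 343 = 383.25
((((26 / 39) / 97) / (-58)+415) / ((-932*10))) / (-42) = 62539 / 58988610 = 0.00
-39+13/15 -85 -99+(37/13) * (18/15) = -8530/39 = -218.72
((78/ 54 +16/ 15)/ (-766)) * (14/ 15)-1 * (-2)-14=-3103091/ 258525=-12.00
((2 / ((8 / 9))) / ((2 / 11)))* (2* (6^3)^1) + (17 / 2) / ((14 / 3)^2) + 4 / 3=6288923 / 1176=5347.72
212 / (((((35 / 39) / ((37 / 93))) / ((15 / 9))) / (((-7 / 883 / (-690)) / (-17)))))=-50986 / 481627935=-0.00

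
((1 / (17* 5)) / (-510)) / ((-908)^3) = 1 / 32452387075200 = 0.00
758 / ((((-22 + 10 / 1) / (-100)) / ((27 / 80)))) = 17055 / 8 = 2131.88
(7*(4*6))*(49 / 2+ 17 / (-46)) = 93240 / 23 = 4053.91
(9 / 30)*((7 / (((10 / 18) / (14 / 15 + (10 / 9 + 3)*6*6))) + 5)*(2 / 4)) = 141117 / 500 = 282.23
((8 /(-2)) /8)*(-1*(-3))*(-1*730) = 1095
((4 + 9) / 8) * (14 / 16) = 91 / 64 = 1.42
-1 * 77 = -77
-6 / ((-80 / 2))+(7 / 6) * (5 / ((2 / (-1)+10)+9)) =503 / 1020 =0.49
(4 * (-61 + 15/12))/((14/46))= -5497/7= -785.29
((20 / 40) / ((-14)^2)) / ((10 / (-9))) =-9 / 3920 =-0.00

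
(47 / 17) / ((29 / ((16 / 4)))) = 188 / 493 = 0.38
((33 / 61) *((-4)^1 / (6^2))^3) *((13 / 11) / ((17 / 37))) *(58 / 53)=-27898 / 13355523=-0.00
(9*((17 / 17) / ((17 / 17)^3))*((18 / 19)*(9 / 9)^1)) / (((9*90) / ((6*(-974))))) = -5844 / 95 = -61.52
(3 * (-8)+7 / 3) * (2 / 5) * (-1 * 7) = 182 / 3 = 60.67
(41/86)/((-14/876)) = -8979/301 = -29.83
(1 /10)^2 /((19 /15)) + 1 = 1.01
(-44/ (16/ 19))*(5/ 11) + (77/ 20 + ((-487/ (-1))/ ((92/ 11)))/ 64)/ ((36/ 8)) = -3006271/ 132480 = -22.69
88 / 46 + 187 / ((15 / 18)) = 26026 / 115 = 226.31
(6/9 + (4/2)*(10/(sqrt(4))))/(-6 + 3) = -32/9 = -3.56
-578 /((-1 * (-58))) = -289 /29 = -9.97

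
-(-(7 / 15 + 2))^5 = 69343957 / 759375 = 91.32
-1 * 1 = -1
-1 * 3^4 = -81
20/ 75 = 4/ 15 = 0.27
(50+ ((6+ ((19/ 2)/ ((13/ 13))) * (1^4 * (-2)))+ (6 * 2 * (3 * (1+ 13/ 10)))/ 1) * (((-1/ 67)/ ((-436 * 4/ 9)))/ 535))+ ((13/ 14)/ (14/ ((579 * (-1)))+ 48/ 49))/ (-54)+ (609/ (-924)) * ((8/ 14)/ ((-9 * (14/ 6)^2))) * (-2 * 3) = 7183277721409541011/ 143849985557216400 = 49.94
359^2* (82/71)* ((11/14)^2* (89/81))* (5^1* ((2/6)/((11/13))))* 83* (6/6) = 27909168306305/1690794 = 16506545.63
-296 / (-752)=37 / 94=0.39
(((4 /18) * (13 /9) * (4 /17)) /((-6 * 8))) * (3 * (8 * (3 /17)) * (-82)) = 4264 /7803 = 0.55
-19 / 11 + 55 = 586 / 11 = 53.27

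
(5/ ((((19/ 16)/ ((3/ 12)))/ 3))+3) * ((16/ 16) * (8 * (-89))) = -83304/ 19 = -4384.42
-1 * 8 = -8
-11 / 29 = -0.38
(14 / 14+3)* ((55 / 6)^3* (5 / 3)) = 831875 / 162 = 5135.03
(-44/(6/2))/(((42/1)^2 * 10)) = -11/13230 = -0.00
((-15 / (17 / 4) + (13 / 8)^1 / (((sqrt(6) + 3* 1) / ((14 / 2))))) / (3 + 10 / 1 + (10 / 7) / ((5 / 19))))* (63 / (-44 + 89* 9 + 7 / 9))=128331 / 3625760 - 40131* sqrt(6) / 2346080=-0.01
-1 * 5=-5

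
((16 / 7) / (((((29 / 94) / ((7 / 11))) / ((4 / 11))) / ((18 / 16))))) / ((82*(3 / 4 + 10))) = 13536 / 6186367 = 0.00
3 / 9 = 1 / 3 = 0.33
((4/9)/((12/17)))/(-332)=-17/8964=-0.00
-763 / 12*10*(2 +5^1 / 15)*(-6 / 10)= 5341 / 6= 890.17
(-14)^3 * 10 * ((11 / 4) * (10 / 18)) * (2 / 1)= -754600 / 9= -83844.44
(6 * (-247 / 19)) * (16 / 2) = -624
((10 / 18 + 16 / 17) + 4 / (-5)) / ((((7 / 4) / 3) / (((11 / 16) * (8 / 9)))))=11726 / 16065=0.73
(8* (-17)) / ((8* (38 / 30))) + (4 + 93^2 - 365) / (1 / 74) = 11652673 / 19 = 613298.58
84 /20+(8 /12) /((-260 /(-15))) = 551 /130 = 4.24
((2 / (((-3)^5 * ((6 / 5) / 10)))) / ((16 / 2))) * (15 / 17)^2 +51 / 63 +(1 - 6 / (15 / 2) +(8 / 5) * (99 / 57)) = 235484671 / 62267940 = 3.78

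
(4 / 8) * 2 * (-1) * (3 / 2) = -3 / 2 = -1.50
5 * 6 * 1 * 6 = 180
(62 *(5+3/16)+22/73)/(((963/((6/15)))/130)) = 2444065/140598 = 17.38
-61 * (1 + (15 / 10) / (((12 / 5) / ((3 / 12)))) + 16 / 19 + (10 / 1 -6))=-222467 / 608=-365.90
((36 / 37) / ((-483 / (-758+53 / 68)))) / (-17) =-0.09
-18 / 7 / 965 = -18 / 6755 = -0.00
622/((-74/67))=-20837/37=-563.16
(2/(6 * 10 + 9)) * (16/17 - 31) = -1022/1173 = -0.87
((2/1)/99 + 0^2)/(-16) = -1/792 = -0.00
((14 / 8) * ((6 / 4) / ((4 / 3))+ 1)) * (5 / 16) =595 / 512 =1.16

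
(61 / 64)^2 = 3721 / 4096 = 0.91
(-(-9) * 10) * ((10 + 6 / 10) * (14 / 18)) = 742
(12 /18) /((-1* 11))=-2 /33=-0.06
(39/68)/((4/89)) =3471/272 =12.76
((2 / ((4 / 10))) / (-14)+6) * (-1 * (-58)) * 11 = 25201 / 7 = 3600.14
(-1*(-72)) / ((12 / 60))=360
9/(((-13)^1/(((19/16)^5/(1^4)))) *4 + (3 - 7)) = -22284891/64430348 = -0.35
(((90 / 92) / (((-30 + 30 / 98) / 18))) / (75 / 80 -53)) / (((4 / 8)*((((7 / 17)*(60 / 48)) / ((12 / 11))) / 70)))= 82944 / 24541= 3.38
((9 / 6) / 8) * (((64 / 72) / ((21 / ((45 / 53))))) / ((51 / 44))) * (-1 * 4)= -0.02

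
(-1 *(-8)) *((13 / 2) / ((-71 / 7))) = -364 / 71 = -5.13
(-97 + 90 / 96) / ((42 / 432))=-13833 / 14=-988.07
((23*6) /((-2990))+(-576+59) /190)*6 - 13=-7312 /247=-29.60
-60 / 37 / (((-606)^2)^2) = -5 / 415825362396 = -0.00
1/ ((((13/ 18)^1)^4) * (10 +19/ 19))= 104976/ 314171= 0.33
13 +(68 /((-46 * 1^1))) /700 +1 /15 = 315509 /24150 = 13.06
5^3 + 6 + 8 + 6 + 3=148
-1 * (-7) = 7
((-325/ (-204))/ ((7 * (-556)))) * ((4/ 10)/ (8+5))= -5/ 396984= -0.00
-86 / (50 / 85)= -731 / 5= -146.20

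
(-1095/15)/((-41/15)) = 1095/41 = 26.71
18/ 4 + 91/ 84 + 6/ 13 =943/ 156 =6.04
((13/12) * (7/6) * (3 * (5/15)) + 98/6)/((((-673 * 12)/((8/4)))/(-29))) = 36743/290736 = 0.13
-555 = -555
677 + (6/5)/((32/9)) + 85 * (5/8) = 58437/80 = 730.46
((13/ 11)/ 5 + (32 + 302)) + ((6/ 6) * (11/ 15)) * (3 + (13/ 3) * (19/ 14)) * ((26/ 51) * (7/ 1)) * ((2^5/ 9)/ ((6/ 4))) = 53074235/ 136323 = 389.33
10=10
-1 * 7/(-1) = 7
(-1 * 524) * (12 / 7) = -6288 / 7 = -898.29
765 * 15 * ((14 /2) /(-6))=-26775 /2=-13387.50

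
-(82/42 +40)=-881/21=-41.95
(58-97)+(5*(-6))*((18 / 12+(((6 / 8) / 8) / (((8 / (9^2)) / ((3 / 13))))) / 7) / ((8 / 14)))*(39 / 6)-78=-654903 / 1024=-639.55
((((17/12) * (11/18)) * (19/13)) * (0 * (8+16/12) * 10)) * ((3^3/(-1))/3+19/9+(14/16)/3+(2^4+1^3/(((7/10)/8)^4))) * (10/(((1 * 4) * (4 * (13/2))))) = 0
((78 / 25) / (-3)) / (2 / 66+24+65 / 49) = -1617 / 39425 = -0.04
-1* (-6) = 6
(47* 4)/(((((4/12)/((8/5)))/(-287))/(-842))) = 1090342848/5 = 218068569.60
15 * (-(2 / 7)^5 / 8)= -60 / 16807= -0.00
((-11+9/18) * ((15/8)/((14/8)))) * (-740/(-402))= -2775/134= -20.71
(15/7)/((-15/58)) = -58/7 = -8.29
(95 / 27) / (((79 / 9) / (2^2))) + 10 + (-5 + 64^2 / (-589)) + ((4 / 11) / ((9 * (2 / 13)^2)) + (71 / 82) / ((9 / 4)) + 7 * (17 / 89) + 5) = 135789272486 / 16809370281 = 8.08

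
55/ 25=11/ 5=2.20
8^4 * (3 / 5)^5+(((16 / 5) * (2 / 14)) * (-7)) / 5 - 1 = 990203 / 3125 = 316.86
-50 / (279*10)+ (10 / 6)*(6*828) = 2310115 / 279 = 8279.98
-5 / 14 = -0.36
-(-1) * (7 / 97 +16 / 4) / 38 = 395 / 3686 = 0.11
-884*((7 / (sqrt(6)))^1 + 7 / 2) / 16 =-1547 / 8 - 1547*sqrt(6) / 24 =-351.27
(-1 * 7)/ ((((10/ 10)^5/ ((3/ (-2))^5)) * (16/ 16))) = 1701/ 32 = 53.16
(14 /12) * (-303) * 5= -3535 /2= -1767.50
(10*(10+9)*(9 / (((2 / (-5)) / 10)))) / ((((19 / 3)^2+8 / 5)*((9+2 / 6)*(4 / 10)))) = -14428125 / 52556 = -274.53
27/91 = 0.30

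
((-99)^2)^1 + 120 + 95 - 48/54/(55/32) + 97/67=10016.93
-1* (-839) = 839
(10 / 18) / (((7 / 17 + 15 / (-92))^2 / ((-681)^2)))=630224403920 / 151321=4164817.86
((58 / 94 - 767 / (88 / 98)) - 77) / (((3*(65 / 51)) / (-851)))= 27839730587 / 134420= 207110.03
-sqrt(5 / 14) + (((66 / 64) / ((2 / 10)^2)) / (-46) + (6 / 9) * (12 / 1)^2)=140487 / 1472- sqrt(70) / 14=94.84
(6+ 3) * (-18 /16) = -81 /8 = -10.12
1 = 1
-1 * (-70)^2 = -4900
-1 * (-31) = 31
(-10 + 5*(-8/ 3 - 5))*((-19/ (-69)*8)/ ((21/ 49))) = -154280/ 621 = -248.44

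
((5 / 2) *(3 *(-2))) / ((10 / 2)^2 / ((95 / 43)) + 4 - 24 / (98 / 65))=4655 / 187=24.89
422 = 422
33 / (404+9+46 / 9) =297 / 3763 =0.08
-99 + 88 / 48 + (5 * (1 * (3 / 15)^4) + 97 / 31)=-2186189 / 23250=-94.03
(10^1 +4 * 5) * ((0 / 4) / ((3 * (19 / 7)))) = 0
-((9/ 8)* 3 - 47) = 349/ 8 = 43.62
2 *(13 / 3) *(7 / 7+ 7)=69.33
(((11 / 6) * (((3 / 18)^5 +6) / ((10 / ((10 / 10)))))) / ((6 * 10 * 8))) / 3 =513227 / 671846400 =0.00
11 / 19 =0.58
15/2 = 7.50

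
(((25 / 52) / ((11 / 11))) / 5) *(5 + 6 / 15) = 27 / 52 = 0.52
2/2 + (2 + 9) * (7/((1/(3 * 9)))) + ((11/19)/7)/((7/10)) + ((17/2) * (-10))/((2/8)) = 1620050/931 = 1740.12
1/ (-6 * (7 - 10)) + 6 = 109/ 18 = 6.06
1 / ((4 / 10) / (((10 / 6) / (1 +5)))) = 25 / 36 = 0.69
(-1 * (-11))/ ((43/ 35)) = 385/ 43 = 8.95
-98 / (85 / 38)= -3724 / 85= -43.81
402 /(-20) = -201 /10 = -20.10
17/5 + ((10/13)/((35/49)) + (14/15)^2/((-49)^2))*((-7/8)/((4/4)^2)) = 201259/81900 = 2.46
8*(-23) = -184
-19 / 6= -3.17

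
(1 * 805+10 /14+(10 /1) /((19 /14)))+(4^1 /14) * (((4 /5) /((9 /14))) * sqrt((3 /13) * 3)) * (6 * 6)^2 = 1196.49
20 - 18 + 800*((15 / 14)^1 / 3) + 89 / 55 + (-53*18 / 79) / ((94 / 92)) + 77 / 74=29466380191 / 105783370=278.55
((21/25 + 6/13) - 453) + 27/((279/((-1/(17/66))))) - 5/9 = -697717411/1541475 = -452.63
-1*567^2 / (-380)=321489 / 380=846.02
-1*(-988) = 988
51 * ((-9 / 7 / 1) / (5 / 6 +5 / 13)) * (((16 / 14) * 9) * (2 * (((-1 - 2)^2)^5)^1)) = -304426410912 / 4655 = -65397725.22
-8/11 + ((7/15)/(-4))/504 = -34571/47520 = -0.73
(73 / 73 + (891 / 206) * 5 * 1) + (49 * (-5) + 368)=29999 / 206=145.63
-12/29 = -0.41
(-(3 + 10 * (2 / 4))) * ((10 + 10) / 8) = -20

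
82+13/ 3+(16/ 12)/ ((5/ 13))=449/ 5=89.80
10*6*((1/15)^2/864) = 1/3240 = 0.00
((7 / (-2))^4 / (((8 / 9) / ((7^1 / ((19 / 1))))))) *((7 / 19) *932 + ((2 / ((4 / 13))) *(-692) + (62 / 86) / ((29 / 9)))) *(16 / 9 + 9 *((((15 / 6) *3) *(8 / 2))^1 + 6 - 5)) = -11580236364865 / 159616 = -72550598.72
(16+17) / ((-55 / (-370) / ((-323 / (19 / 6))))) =-22644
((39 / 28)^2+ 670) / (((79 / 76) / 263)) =2632424597 / 15484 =170009.34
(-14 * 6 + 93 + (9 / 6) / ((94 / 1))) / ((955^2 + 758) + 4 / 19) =32205 / 3260461628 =0.00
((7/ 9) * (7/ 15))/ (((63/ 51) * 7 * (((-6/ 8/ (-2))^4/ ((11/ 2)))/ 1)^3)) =194364450013184/ 215233605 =903039.51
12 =12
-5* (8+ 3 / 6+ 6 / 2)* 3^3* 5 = -15525 / 2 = -7762.50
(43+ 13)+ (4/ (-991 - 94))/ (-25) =1519004/ 27125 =56.00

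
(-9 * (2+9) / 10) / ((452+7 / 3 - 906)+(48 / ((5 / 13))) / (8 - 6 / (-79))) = 94743 / 4174562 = 0.02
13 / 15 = 0.87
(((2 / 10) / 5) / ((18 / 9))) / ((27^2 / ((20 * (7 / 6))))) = 7 / 10935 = 0.00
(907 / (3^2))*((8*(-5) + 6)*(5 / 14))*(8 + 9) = -1310615 / 63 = -20803.41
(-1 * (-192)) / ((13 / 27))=5184 / 13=398.77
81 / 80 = 1.01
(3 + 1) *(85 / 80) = 17 / 4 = 4.25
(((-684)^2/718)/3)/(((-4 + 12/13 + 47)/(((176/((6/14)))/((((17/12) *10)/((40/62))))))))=92.48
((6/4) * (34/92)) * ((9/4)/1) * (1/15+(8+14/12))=42381/3680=11.52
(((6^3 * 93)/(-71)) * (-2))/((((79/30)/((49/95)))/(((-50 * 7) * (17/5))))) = -14055975360/106571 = -131893.06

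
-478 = -478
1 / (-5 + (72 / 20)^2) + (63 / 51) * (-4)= -4.82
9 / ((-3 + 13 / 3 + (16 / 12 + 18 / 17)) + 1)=459 / 241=1.90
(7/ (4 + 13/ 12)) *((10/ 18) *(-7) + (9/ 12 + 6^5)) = 1958761/ 183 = 10703.61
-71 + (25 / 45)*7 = -604 / 9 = -67.11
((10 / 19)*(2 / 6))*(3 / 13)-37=-9129 / 247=-36.96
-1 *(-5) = 5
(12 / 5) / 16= 3 / 20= 0.15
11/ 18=0.61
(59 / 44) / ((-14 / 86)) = -2537 / 308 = -8.24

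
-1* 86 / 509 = -86 / 509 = -0.17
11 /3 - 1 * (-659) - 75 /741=490961 /741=662.57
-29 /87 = -1 /3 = -0.33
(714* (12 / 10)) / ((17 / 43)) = 10836 / 5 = 2167.20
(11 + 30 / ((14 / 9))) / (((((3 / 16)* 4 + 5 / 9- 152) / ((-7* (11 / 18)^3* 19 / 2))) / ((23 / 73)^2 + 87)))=622110816184 / 2341695825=265.67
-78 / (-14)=39 / 7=5.57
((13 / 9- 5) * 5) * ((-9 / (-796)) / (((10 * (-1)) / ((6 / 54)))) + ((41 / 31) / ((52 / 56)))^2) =-36.06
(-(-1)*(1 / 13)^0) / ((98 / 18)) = 9 / 49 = 0.18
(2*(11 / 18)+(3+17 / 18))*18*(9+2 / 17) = 14415 / 17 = 847.94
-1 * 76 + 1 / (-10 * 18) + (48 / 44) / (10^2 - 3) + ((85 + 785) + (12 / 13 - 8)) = 1964788009 / 2496780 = 786.93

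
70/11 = 6.36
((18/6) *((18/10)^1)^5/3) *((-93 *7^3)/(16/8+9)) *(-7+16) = -16952436459/34375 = -493161.79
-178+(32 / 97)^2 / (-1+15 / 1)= -11723102 / 65863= -177.99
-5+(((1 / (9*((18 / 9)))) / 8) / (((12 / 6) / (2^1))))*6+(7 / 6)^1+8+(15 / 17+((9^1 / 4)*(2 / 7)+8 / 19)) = 333973 / 54264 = 6.15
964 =964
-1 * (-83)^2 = -6889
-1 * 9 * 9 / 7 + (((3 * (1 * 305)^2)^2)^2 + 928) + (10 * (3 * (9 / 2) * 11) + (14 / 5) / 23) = 4882920056245198285136373 / 805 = 6065739200304594143026.55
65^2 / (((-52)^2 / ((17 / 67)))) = 425 / 1072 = 0.40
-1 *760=-760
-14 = -14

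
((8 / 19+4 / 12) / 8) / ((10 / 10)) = 0.09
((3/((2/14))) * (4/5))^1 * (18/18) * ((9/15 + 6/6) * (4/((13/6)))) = 16128/325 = 49.62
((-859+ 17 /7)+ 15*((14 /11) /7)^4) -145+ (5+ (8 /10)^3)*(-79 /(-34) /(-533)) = -1001.58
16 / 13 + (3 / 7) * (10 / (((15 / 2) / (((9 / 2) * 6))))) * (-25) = -34988 / 91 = -384.48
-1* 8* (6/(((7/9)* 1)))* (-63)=3888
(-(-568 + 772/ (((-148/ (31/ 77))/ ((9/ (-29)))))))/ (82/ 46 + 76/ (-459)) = 494858118717/ 1410423091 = 350.86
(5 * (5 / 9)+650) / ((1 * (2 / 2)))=5875 / 9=652.78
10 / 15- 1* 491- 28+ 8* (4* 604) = 56429 / 3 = 18809.67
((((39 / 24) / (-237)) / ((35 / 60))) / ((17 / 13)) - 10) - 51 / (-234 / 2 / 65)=1033603 / 56406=18.32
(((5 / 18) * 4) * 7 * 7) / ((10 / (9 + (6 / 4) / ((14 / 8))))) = 161 / 3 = 53.67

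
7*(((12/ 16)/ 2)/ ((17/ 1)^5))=21/ 11358856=0.00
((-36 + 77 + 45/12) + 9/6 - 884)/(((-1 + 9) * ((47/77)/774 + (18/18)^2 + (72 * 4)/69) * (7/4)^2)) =-328099761/49652701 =-6.61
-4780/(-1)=4780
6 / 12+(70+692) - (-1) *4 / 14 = 10679 / 14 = 762.79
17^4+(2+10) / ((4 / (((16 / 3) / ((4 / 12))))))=83569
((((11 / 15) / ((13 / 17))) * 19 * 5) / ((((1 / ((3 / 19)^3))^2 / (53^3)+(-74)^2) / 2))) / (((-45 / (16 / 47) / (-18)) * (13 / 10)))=16452771249024 / 4721038219464827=0.00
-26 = -26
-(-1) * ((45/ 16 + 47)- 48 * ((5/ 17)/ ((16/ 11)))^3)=62151451/ 1257728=49.42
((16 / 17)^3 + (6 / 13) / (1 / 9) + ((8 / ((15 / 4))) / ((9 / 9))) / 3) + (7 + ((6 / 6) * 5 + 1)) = 53741923 / 2874105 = 18.70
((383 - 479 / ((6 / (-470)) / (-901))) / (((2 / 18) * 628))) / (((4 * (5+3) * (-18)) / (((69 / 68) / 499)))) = 583164517 / 340948736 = 1.71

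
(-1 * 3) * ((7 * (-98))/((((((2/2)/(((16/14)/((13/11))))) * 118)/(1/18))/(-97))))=-209132/2301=-90.89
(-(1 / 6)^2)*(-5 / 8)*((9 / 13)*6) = 15 / 208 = 0.07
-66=-66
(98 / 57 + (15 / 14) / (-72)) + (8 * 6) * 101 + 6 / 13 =134174991 / 27664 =4850.17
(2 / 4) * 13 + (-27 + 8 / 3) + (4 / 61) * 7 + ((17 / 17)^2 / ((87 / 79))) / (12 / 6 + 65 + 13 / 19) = -17.36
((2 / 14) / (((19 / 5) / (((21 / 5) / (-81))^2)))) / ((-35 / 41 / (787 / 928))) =-32267 / 321343200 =-0.00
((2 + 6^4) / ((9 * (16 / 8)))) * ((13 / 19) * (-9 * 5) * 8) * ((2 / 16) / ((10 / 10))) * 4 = -168740 / 19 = -8881.05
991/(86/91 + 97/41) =299.31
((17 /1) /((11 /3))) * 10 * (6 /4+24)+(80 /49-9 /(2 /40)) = 541105 /539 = 1003.91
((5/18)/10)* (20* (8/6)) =20/27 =0.74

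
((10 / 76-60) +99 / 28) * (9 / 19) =-269721 / 10108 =-26.68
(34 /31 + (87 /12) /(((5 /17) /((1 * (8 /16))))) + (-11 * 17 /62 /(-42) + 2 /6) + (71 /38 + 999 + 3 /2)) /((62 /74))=1212.88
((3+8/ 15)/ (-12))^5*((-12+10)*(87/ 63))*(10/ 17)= 12127669297/ 3372878880000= 0.00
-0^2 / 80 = 0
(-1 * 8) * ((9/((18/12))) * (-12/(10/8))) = 2304/5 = 460.80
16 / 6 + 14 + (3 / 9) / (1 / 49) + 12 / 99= 1093 / 33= 33.12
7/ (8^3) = 7/ 512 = 0.01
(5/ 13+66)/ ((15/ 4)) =3452/ 195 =17.70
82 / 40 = 41 / 20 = 2.05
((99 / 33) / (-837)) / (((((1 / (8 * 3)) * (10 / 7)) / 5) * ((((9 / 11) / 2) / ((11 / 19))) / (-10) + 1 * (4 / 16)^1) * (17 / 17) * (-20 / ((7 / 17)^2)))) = 11858 / 833187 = 0.01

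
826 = 826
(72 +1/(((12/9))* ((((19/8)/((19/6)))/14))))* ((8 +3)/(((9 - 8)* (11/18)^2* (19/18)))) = 501552/209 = 2399.77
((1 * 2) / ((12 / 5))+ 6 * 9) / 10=329 / 60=5.48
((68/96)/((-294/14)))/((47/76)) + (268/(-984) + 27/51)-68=-139921609/2063817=-67.80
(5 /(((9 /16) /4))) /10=32 /9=3.56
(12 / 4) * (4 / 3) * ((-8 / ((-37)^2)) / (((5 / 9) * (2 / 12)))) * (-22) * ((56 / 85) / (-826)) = -152064 / 34327675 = -0.00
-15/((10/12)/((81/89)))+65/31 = -39413/2759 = -14.29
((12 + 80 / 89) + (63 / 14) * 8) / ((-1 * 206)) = -2176 / 9167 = -0.24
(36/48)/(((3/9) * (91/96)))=216/91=2.37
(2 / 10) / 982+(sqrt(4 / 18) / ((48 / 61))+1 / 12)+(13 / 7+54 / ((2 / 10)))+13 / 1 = 285.54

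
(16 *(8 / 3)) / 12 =32 / 9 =3.56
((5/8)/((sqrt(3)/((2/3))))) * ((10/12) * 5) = 1.00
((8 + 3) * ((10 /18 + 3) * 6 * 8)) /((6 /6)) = 5632 /3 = 1877.33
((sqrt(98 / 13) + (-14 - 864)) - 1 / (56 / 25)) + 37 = -47121 / 56 + 7 * sqrt(26) / 13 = -838.70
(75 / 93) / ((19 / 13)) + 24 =14461 / 589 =24.55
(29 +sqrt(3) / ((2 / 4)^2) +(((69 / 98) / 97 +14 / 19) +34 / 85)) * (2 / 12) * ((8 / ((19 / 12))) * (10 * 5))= 3200 * sqrt(3) / 19 +2177778640 / 1715833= 1560.94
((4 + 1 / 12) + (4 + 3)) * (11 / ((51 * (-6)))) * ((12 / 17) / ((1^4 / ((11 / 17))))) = -16093 / 88434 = -0.18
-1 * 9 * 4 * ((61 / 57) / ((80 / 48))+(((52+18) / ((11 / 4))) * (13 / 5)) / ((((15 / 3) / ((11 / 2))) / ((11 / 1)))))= -2740932 / 95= -28851.92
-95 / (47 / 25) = -2375 / 47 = -50.53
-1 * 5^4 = -625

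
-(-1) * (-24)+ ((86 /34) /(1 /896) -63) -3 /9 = 111130 /51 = 2179.02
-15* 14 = -210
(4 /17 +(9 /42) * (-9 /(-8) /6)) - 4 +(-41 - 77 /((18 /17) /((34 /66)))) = -8450189 /102816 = -82.19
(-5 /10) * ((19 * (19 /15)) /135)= -361 /4050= -0.09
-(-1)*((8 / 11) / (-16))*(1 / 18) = -1 / 396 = -0.00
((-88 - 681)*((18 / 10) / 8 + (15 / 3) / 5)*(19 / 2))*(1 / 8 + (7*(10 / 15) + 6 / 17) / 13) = -1940910629 / 424320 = -4574.17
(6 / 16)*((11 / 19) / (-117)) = -11 / 5928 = -0.00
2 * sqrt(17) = 8.25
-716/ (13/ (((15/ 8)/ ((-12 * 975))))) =179/ 20280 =0.01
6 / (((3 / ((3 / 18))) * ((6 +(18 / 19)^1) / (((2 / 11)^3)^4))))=19456 / 310704409295379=0.00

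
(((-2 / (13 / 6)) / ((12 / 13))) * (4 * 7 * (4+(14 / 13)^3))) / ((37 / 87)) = -28091952 / 81289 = -345.58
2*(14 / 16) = 7 / 4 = 1.75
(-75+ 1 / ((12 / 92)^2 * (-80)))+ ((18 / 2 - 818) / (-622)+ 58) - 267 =-63466559 / 223920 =-283.43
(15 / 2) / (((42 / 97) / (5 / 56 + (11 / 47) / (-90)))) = 995899 / 663264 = 1.50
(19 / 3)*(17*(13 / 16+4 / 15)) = 83657 / 720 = 116.19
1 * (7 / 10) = 7 / 10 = 0.70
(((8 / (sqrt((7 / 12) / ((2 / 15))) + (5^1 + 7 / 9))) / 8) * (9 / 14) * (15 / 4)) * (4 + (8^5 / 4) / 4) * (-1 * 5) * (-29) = 18798577200 / 131579 -813399975 * sqrt(70) / 131579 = 91148.17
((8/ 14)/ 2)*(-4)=-8/ 7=-1.14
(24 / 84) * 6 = 12 / 7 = 1.71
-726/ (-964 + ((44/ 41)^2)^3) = 574762613161/ 761974029078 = 0.75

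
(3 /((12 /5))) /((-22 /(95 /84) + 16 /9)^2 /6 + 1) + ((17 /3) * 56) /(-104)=-54968919547 /18155178132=-3.03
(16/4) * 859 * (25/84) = 21475/21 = 1022.62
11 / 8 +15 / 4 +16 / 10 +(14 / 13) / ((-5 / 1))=677 / 104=6.51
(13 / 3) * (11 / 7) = 6.81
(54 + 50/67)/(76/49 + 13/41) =7369012/251451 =29.31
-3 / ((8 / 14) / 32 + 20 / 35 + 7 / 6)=-504 / 295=-1.71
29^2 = 841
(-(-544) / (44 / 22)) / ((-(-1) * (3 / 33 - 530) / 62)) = -185504 / 5829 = -31.82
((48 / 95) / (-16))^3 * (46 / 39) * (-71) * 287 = 8436078 / 11145875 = 0.76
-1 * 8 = -8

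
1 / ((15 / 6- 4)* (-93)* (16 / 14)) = 7 / 1116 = 0.01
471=471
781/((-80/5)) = -781/16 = -48.81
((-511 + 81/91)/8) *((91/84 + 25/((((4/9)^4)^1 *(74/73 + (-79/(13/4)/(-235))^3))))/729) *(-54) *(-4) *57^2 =-110209766555487359002495/2838824271303552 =-38822327.85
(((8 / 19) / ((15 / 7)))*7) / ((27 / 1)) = 392 / 7695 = 0.05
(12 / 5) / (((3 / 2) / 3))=24 / 5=4.80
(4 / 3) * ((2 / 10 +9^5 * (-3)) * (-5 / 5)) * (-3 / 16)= -442867 / 10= -44286.70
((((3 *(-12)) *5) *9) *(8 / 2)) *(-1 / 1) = 6480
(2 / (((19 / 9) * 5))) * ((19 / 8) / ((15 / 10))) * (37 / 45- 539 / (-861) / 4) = 7223 / 24600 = 0.29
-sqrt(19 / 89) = -0.46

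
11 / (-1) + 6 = -5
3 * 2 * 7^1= 42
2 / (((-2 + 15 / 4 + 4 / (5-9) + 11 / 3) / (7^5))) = 7610.72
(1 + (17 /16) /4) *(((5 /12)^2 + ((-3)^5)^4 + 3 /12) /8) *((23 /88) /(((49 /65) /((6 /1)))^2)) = 3952092990366070875 /432717824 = 9133187428.78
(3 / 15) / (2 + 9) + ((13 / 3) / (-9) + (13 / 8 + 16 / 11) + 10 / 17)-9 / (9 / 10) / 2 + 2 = 41297 / 201960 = 0.20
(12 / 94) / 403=6 / 18941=0.00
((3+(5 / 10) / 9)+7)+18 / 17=3401 / 306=11.11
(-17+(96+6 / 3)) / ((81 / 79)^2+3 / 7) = 1179549 / 21550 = 54.74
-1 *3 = -3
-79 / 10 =-7.90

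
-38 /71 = -0.54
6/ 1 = 6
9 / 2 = 4.50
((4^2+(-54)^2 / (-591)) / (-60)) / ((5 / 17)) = -1853 / 2955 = -0.63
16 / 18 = 8 / 9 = 0.89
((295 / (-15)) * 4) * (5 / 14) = -590 / 21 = -28.10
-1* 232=-232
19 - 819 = -800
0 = 0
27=27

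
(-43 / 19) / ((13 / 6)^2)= -1548 / 3211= -0.48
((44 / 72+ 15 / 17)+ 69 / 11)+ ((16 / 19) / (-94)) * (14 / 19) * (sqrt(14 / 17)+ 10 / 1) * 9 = 409605067 / 57110922 - 1008 * sqrt(238) / 288439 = 7.12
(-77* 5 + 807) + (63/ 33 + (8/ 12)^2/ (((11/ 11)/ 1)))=42011/ 99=424.35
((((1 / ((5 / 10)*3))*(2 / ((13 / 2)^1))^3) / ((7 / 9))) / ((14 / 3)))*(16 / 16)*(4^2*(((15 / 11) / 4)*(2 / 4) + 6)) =625536 / 1184183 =0.53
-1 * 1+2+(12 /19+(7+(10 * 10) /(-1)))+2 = -89.37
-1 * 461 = -461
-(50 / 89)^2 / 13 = -2500 / 102973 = -0.02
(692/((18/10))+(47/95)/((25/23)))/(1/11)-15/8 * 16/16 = 723675527/171000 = 4232.02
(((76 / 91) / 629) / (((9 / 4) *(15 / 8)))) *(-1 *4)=-9728 / 7727265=-0.00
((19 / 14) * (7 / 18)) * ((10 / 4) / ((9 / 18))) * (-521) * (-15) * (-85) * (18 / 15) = -4207075 / 2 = -2103537.50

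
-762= -762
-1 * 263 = -263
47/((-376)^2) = 1/3008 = 0.00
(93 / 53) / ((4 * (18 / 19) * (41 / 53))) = 589 / 984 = 0.60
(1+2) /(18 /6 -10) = -3 /7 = -0.43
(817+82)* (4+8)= 10788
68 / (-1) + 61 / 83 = -5583 / 83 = -67.27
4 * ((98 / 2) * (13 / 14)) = 182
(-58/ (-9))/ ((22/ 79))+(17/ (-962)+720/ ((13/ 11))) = 632.35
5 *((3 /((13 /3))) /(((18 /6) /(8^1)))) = 120 /13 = 9.23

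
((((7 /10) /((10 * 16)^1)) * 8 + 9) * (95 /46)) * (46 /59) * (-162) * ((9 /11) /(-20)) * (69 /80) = 1726984233 /20768000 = 83.16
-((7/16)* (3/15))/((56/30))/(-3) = 1/64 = 0.02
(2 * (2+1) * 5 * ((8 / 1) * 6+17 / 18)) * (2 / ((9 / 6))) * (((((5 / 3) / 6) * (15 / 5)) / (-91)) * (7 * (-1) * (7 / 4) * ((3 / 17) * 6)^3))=16650900 / 63869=260.70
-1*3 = -3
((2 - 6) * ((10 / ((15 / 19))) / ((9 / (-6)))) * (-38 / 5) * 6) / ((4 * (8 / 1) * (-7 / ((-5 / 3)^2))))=3610 / 189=19.10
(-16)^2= 256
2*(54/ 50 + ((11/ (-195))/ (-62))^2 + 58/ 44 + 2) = 7071614009/ 803924550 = 8.80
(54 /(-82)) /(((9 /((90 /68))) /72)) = -4860 /697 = -6.97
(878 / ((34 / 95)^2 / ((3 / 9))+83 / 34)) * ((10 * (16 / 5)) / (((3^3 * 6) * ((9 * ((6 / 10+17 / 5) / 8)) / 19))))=163803894400 / 632033523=259.17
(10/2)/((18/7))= 35/18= 1.94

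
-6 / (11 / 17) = -102 / 11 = -9.27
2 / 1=2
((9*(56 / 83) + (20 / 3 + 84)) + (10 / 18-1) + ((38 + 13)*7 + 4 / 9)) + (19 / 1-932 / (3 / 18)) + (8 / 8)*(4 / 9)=-5118.82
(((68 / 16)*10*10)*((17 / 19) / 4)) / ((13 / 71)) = 519.21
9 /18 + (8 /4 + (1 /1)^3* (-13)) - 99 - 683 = -1585 /2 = -792.50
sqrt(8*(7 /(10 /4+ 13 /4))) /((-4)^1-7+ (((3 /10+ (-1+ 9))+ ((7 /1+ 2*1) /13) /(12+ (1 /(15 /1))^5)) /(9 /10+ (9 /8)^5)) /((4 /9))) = -23308210207828*sqrt(322) /541516104394689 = -0.77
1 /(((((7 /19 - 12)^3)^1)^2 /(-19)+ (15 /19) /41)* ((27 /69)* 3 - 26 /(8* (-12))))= -20230105197048 /3809501302520826935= -0.00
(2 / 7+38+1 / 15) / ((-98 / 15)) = -4027 / 686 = -5.87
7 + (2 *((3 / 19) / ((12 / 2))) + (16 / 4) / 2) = 172 / 19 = 9.05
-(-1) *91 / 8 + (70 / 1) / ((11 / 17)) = 10521 / 88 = 119.56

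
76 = 76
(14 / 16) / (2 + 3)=7 / 40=0.18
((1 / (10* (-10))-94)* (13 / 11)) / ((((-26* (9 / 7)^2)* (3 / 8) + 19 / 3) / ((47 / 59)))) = 9.05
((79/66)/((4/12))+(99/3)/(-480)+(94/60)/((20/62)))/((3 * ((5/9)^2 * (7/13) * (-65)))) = -1990809/7700000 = -0.26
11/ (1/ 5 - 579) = -55/ 2894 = -0.02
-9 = -9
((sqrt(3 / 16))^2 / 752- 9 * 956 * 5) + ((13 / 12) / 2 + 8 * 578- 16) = -1386499991 / 36096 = -38411.46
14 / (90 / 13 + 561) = 182 / 7383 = 0.02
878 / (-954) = -439 / 477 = -0.92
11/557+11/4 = 6171/2228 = 2.77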